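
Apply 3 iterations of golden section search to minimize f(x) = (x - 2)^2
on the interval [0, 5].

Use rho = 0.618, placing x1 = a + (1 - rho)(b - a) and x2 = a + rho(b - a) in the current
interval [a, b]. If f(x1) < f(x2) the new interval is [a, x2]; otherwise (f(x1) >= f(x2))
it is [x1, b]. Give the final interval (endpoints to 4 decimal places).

Golden section search for min of f(x) = (x - 2)^2 on [0, 5].
Each step: x1 = a + (1 - rho)(b - a), x2 = a + rho(b - a); if f(x1) < f(x2) keep [a, x2], otherwise keep [x1, b].
Step 1: [0.0000, 5.0000], x1=1.9100 (f=0.0081), x2=3.0900 (f=1.1881); f(x1) < f(x2) => keep [0.0000, 3.0900]
Step 2: [0.0000, 3.0900], x1=1.1804 (f=0.6718), x2=1.9096 (f=0.0082); f(x1) > f(x2) => keep [1.1804, 3.0900]
Step 3: [1.1804, 3.0900], x1=1.9099 (f=0.0081), x2=2.3605 (f=0.1300); f(x1) < f(x2) => keep [1.1804, 2.3605]
Final interval: [1.1804, 2.3605]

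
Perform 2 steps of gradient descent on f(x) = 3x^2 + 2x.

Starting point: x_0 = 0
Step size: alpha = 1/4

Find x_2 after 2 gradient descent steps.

f(x) = 3x^2 + 2x, f'(x) = 6x + (2)
Step 1: f'(0) = 2, x_1 = 0 - 1/4 * 2 = -1/2
Step 2: f'(-1/2) = -1, x_2 = -1/2 - 1/4 * -1 = -1/4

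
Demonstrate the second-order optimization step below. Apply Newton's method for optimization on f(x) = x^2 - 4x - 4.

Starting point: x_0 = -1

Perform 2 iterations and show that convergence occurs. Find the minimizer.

f(x) = x^2 - 4x - 4, f'(x) = 2x + (-4), f''(x) = 2
Step 1: f'(-1) = -6, x_1 = -1 - -6/2 = 2
Step 2: f'(2) = 0, x_2 = 2 (converged)
Newton's method converges in 1 step for quadratics.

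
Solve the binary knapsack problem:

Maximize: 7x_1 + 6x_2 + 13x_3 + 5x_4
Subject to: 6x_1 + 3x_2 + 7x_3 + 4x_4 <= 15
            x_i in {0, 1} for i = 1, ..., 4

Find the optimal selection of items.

Items: item 1 (v=7, w=6), item 2 (v=6, w=3), item 3 (v=13, w=7), item 4 (v=5, w=4)
Capacity: 15
Checking all 16 subsets (w = total weight, v = total value):
  {}: w = 0, v = 0
  {1}: w = 6, v = 7
  {2}: w = 3, v = 6
  {3}: w = 7, v = 13
  {4}: w = 4, v = 5
  {1, 2}: w = 9, v = 13
  {1, 3}: w = 13, v = 20
  {1, 4}: w = 10, v = 12
  {2, 3}: w = 10, v = 19
  {2, 4}: w = 7, v = 11
  {3, 4}: w = 11, v = 18
  {1, 2, 3}: w = 16 > 15, infeasible
  {1, 2, 4}: w = 13, v = 18
  {1, 3, 4}: w = 17 > 15, infeasible
  {2, 3, 4}: w = 14, v = 24
  {1, 2, 3, 4}: w = 20 > 15, infeasible
Best feasible subset: items [2, 3, 4]
Total weight: 14 <= 15, total value: 24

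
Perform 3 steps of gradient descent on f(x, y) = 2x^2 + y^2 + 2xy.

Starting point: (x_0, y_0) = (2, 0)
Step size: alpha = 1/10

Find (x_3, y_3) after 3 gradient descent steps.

f(x,y) = 2x^2 + y^2 + 2xy
grad_x = 4x + 2y, grad_y = 2y + 2x
Step 1: grad = (8, 4), (6/5, -2/5)
Step 2: grad = (4, 8/5), (4/5, -14/25)
Step 3: grad = (52/25, 12/25), (74/125, -76/125)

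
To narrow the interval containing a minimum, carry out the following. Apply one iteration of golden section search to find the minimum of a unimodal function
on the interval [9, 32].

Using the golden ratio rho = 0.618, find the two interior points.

Golden section search on [9, 32].
Golden ratio rho = 0.618 (approx).
Interior points:
  x_1 = 9 + (1-0.618)*23 = 17.7860
  x_2 = 9 + 0.618*23 = 23.2140
Compare f(x_1) and f(x_2) to determine which subinterval to keep.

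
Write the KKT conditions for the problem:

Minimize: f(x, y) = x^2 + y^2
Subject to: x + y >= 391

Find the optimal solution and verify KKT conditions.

KKT conditions for min x^2 + y^2 s.t. x + y >= 391:
Stationarity: 2x = mu, 2y = mu
So x = y = mu/2.
Complementary slackness: mu*(x + y - 391) = 0
Primal feasibility: x + y >= 391; dual feasibility: mu >= 0
If mu = 0 then x = y = 0, but 0 + 0 < 391 is infeasible, so the constraint is active.
Constraint active: x + y = 2*(mu/2) = 391 => mu = 391
x = y = 391/2, f = 152881/2
Verify: stationarity 2*(391/2) = 391 = mu; primal 391/2 + 391/2 = 391 >= 391; dual mu = 391 >= 0; complementary slackness 391*(391 - 391) = 0. All KKT conditions hold.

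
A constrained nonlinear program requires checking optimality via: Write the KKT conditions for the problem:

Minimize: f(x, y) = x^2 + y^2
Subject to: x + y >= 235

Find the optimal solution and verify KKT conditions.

KKT conditions for min x^2 + y^2 s.t. x + y >= 235:
Stationarity: 2x = mu, 2y = mu
So x = y = mu/2.
Complementary slackness: mu*(x + y - 235) = 0
Primal feasibility: x + y >= 235; dual feasibility: mu >= 0
If mu = 0 then x = y = 0, but 0 + 0 < 235 is infeasible, so the constraint is active.
Constraint active: x + y = 2*(mu/2) = 235 => mu = 235
x = y = 235/2, f = 55225/2
Verify: stationarity 2*(235/2) = 235 = mu; primal 235/2 + 235/2 = 235 >= 235; dual mu = 235 >= 0; complementary slackness 235*(235 - 235) = 0. All KKT conditions hold.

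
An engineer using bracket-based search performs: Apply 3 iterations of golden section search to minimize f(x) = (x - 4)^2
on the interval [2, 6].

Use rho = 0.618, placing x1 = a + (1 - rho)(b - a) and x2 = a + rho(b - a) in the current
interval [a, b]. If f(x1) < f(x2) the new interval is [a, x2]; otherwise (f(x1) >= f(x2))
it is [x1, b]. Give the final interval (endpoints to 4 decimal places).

Golden section search for min of f(x) = (x - 4)^2 on [2, 6].
Each step: x1 = a + (1 - rho)(b - a), x2 = a + rho(b - a); if f(x1) < f(x2) keep [a, x2], otherwise keep [x1, b].
Step 1: [2.0000, 6.0000], x1=3.5280 (f=0.2228), x2=4.4720 (f=0.2228); f(x1) = f(x2) (tie, not '<') => keep [3.5280, 6.0000]
Step 2: [3.5280, 6.0000], x1=4.4723 (f=0.2231), x2=5.0557 (f=1.1145); f(x1) < f(x2) => keep [3.5280, 5.0557]
Step 3: [3.5280, 5.0557], x1=4.1116 (f=0.0125), x2=4.4721 (f=0.2229); f(x1) < f(x2) => keep [3.5280, 4.4721]
Final interval: [3.5280, 4.4721]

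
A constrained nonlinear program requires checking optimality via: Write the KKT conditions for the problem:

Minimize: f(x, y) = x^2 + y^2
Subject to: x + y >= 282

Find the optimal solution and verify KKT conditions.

KKT conditions for min x^2 + y^2 s.t. x + y >= 282:
Stationarity: 2x = mu, 2y = mu
So x = y = mu/2.
Complementary slackness: mu*(x + y - 282) = 0
Primal feasibility: x + y >= 282; dual feasibility: mu >= 0
If mu = 0 then x = y = 0, but 0 + 0 < 282 is infeasible, so the constraint is active.
Constraint active: x + y = 2*(mu/2) = 282 => mu = 282
x = y = 141, f = 39762
Verify: stationarity 2*141 = 282 = mu; primal 141 + 141 = 282 >= 282; dual mu = 282 >= 0; complementary slackness 282*(282 - 282) = 0. All KKT conditions hold.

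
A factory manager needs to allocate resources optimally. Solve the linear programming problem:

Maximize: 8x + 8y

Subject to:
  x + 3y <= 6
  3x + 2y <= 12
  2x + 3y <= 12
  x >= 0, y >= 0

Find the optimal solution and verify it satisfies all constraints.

Feasible vertices: (0, 0), (0, 2), (24/7, 6/7), (4, 0)
Objective 8x + 8y at each vertex:
  (0, 0): 0
  (0, 2): 16
  (24/7, 6/7): 240/7
  (4, 0): 32
Maximum is 240/7 at (24/7, 6/7).
Verify constraints at (x, y) = (24/7, 6/7):
  1*(24/7) + 3*(6/7) = 6 <= 6 (active)
  3*(24/7) + 2*(6/7) = 12 <= 12 (active)
  2*(24/7) + 3*(6/7) = 66/7 <= 12
  x = 24/7 >= 0, y = 6/7 >= 0. All constraints satisfied.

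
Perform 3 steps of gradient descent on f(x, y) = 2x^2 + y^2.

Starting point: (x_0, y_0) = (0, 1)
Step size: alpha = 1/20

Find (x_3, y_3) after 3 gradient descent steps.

f(x,y) = 2x^2 + y^2
grad_x = 4x + 0y, grad_y = 2y + 0x
Step 1: grad = (0, 2), (0, 9/10)
Step 2: grad = (0, 9/5), (0, 81/100)
Step 3: grad = (0, 81/50), (0, 729/1000)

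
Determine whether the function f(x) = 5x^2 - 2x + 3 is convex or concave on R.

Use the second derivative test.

f(x) = 5x^2 - 2x + 3
f'(x) = 10x - 2
f''(x) = 10
Since f''(x) = 10 > 0 for all x, f is convex on R.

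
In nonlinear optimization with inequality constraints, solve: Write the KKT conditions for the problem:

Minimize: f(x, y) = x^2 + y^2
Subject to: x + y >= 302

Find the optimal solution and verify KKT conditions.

KKT conditions for min x^2 + y^2 s.t. x + y >= 302:
Stationarity: 2x = mu, 2y = mu
So x = y = mu/2.
Complementary slackness: mu*(x + y - 302) = 0
Primal feasibility: x + y >= 302; dual feasibility: mu >= 0
If mu = 0 then x = y = 0, but 0 + 0 < 302 is infeasible, so the constraint is active.
Constraint active: x + y = 2*(mu/2) = 302 => mu = 302
x = y = 151, f = 45602
Verify: stationarity 2*151 = 302 = mu; primal 151 + 151 = 302 >= 302; dual mu = 302 >= 0; complementary slackness 302*(302 - 302) = 0. All KKT conditions hold.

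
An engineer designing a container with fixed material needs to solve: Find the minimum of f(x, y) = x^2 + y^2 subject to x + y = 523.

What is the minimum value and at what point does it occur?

Substitute y = 523 - x into f(x,y) = x^2 + y^2:
g(x) = x^2 + (523 - x)^2 = 2x^2 - 1046x + 273529
g'(x) = 4x - 1046 = 0  =>  x = 523/2
y = 523 - 523/2 = 523/2
Minimum value = (523/2)^2 + (523/2)^2 = 273529/2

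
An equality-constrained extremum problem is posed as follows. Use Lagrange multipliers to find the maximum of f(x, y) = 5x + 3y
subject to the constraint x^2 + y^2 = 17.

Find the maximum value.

Set up Lagrange conditions: grad f = lambda * grad g
  5 = 2*lambda*x
  3 = 2*lambda*y
From these: x/y = 5/3, so x = 5t, y = 3t for some t.
Substitute into constraint: (5t)^2 + (3t)^2 = 17
  t^2 * 34 = 17
  t = sqrt(17/34)
Maximum = 5*x + 3*y = (5^2 + 3^2)*t = 34 * sqrt(17/34) = sqrt(578)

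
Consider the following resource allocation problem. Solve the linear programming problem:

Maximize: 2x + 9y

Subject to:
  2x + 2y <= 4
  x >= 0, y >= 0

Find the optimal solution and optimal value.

The feasible region has vertices at [(0, 0), (2, 0), (0, 2)].
Checking objective 2x + 9y at each vertex:
  (0, 0): 2*0 + 9*0 = 0
  (2, 0): 2*2 + 9*0 = 4
  (0, 2): 2*0 + 9*2 = 18
Maximum is 18 at (0, 2).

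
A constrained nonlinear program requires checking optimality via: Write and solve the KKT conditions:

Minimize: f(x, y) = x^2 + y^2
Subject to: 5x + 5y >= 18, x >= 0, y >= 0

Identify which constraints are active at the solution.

KKT conditions for min x^2 + y^2 s.t. 5x + 5y >= 18, x >= 0, y >= 0:
Stationarity: 2x = mu*5 + mu_x, 2y = mu*5 + mu_y, with mu, mu_x, mu_y >= 0
Complementary slackness: mu*(5x + 5y - 18) = 0, mu_x*x = 0, mu_y*y = 0
(0, 0) is infeasible (5*0 + 5*0 < 18), so if mu = 0 stationarity would force x = mu_x/2 >= 0, y = mu_y/2 >= 0 with mu_x*x = mu_y*y = 0, i.e. x = y = 0: contradiction. Hence mu > 0 and 5x + 5y = 18 is active.
Try x > 0, y > 0 (so mu_x = mu_y = 0): x = 5*mu/2, y = 5*mu/2
Substitute: 5*(5*mu/2) + 5*(5*mu/2) = 18
  mu*50/2 = 18 => mu = 18/25
x* = 9/5 > 0, y* = 9/5 > 0, consistent with mu_x = mu_y = 0.
f is convex and the constraints are linear, so this KKT point is the global minimum.
f* = 162/25
Active constraints: 5x + 5y >= 18 (holds with equality, mu = 18/25 > 0); x >= 0 and y >= 0 are inactive (mu_x = mu_y = 0).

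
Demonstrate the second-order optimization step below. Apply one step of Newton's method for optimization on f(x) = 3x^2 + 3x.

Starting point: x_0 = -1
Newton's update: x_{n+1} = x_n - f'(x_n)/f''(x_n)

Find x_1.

f(x) = 3x^2 + 3x
f'(x) = 6x + (3), f''(x) = 6
Newton step: x_1 = x_0 - f'(x_0)/f''(x_0)
f'(-1) = -3
x_1 = -1 - -3/6 = -1/2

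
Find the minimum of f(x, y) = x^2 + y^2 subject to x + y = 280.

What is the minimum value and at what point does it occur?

Substitute y = 280 - x into f(x,y) = x^2 + y^2:
g(x) = x^2 + (280 - x)^2 = 2x^2 - 560x + 78400
g'(x) = 4x - 560 = 0  =>  x = 140
y = 280 - 140 = 140
Minimum value = 140^2 + 140^2 = 39200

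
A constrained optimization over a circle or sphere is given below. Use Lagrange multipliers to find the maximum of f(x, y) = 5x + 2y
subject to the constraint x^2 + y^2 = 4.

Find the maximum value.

Set up Lagrange conditions: grad f = lambda * grad g
  5 = 2*lambda*x
  2 = 2*lambda*y
From these: x/y = 5/2, so x = 5t, y = 2t for some t.
Substitute into constraint: (5t)^2 + (2t)^2 = 4
  t^2 * 29 = 4
  t = sqrt(4/29)
Maximum = 5*x + 2*y = (5^2 + 2^2)*t = 29 * sqrt(4/29) = sqrt(116)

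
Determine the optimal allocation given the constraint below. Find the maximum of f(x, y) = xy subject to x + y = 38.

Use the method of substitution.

Substitute y = 38 - x into f(x,y) = xy:
g(x) = x(38 - x) = 38x - x^2
g'(x) = 38 - 2x = 0  =>  x = 19
y = 38 - 19 = 19
Maximum value = 19 * 19 = 361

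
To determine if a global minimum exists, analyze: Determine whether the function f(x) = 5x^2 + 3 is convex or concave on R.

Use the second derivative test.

f(x) = 5x^2 + 3
f'(x) = 10x + 0
f''(x) = 10
Since f''(x) = 10 > 0 for all x, f is convex on R.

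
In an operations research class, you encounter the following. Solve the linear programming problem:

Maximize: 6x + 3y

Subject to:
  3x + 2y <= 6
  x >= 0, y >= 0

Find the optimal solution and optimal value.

The feasible region has vertices at [(0, 0), (2, 0), (0, 3)].
Checking objective 6x + 3y at each vertex:
  (0, 0): 6*0 + 3*0 = 0
  (2, 0): 6*2 + 3*0 = 12
  (0, 3): 6*0 + 3*3 = 9
Maximum is 12 at (2, 0).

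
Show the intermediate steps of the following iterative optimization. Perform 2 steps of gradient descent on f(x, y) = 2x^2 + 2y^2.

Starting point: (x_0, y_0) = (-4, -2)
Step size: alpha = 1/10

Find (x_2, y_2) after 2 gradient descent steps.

f(x,y) = 2x^2 + 2y^2
grad_x = 4x + 0y, grad_y = 4y + 0x
Step 1: grad = (-16, -8), (-12/5, -6/5)
Step 2: grad = (-48/5, -24/5), (-36/25, -18/25)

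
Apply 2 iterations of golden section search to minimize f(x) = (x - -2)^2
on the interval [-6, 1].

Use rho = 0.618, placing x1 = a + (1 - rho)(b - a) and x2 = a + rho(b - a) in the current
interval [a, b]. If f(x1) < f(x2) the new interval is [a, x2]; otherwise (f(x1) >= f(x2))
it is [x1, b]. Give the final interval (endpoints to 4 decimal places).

Golden section search for min of f(x) = (x - -2)^2 on [-6, 1].
Each step: x1 = a + (1 - rho)(b - a), x2 = a + rho(b - a); if f(x1) < f(x2) keep [a, x2], otherwise keep [x1, b].
Step 1: [-6.0000, 1.0000], x1=-3.3260 (f=1.7583), x2=-1.6740 (f=0.1063); f(x1) > f(x2) => keep [-3.3260, 1.0000]
Step 2: [-3.3260, 1.0000], x1=-1.6735 (f=0.1066), x2=-0.6525 (f=1.8157); f(x1) < f(x2) => keep [-3.3260, -0.6525]
Final interval: [-3.3260, -0.6525]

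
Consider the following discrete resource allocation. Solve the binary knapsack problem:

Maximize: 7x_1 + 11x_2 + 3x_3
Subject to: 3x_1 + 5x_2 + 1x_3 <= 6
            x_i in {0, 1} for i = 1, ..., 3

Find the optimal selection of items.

Items: item 1 (v=7, w=3), item 2 (v=11, w=5), item 3 (v=3, w=1)
Capacity: 6
Checking all 8 subsets (w = total weight, v = total value):
  {}: w = 0, v = 0
  {1}: w = 3, v = 7
  {2}: w = 5, v = 11
  {3}: w = 1, v = 3
  {1, 2}: w = 8 > 6, infeasible
  {1, 3}: w = 4, v = 10
  {2, 3}: w = 6, v = 14
  {1, 2, 3}: w = 9 > 6, infeasible
Best feasible subset: items [2, 3]
Total weight: 6 <= 6, total value: 14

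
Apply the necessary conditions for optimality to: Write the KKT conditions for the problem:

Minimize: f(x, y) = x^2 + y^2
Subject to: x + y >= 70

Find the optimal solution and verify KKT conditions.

KKT conditions for min x^2 + y^2 s.t. x + y >= 70:
Stationarity: 2x = mu, 2y = mu
So x = y = mu/2.
Complementary slackness: mu*(x + y - 70) = 0
Primal feasibility: x + y >= 70; dual feasibility: mu >= 0
If mu = 0 then x = y = 0, but 0 + 0 < 70 is infeasible, so the constraint is active.
Constraint active: x + y = 2*(mu/2) = 70 => mu = 70
x = y = 35, f = 2450
Verify: stationarity 2*35 = 70 = mu; primal 35 + 35 = 70 >= 70; dual mu = 70 >= 0; complementary slackness 70*(70 - 70) = 0. All KKT conditions hold.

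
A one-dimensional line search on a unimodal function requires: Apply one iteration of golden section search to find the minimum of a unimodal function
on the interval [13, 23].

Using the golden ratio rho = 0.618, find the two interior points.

Golden section search on [13, 23].
Golden ratio rho = 0.618 (approx).
Interior points:
  x_1 = 13 + (1-0.618)*10 = 16.8200
  x_2 = 13 + 0.618*10 = 19.1800
Compare f(x_1) and f(x_2) to determine which subinterval to keep.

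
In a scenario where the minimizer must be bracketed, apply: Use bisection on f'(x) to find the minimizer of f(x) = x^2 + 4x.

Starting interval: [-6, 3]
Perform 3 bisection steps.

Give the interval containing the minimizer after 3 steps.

Finding critical point of f(x) = x^2 + 4x using bisection on f'(x) = 2x + 4.
f'(x) = 0 when x = -2.
Starting interval: [-6, 3]
Step 1: mid = -3/2, f'(mid) = 1, new interval = [-6, -3/2]
Step 2: mid = -15/4, f'(mid) = -7/2, new interval = [-15/4, -3/2]
Step 3: mid = -21/8, f'(mid) = -5/4, new interval = [-21/8, -3/2]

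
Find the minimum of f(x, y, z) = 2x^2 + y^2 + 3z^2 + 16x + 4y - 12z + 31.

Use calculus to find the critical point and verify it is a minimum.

f(x,y,z) = 2x^2 + y^2 + 3z^2 + 16x + 4y - 12z + 31
df/dx = 4x + (16) = 0 => x = -4
df/dy = 2y + (4) = 0 => y = -2
df/dz = 6z + (-12) = 0 => z = 2
f(-4,-2,2) = 2*(-4)^2 + 1*(-2)^2 + 3*(2)^2 + 16*(-4) + 4*(-2) + -12*(2) + 31 = -17
Hessian is diagonal with entries 4, 2, 6 > 0, confirmed minimum.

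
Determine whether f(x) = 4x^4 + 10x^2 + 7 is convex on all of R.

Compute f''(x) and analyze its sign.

f(x) = 4x^4 + 10x^2 + 7
f'(x) = 16x^3 + 20x
f''(x) = 48x^2 + 20
f''(x) = 48x^2 + 20 >= 20 > 0 for all x
Therefore, f is convex on R.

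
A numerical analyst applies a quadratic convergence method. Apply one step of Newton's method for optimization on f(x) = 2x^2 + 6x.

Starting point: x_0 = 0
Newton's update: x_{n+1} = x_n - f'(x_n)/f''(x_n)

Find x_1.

f(x) = 2x^2 + 6x
f'(x) = 4x + (6), f''(x) = 4
Newton step: x_1 = x_0 - f'(x_0)/f''(x_0)
f'(0) = 6
x_1 = 0 - 6/4 = -3/2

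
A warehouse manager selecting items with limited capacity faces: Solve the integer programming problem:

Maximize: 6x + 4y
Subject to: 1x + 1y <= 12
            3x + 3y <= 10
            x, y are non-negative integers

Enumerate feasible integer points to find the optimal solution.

Constraint 1: 1x + 1y <= 12
Constraint 2: 3x + 3y <= 10
Feasible x range (need y >= 0): 0 <= x <= min(12/1, 10/3) => x in {0, ..., 3}.
Enumerate feasible integer points row by row (the coefficient of y is 4 > 0, so for each x the largest feasible y gives the best value):
  x = 0: y <= min((12 - 1*0)/1, (10 - 3*0)/3) => y in {0, ..., 3}; best 6*0 + 4*3 = 12
  x = 1: y <= min((12 - 1*1)/1, (10 - 3*1)/3) => y in {0, ..., 2}; best 6*1 + 4*2 = 14
  x = 2: y <= min((12 - 1*2)/1, (10 - 3*2)/3) => y in {0, ..., 1}; best 6*2 + 4*1 = 16
  x = 3: y <= min((12 - 1*3)/1, (10 - 3*3)/3) => y in {0}; best 6*3 + 4*0 = 18
The maximum 6x + 4y = 18 is achieved at x = 3, y = 0.
Check: 1*3 + 1*0 = 3 <= 12 and 3*3 + 3*0 = 9 <= 10.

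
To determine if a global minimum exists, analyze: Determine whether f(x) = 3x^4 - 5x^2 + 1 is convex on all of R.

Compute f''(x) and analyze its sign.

f(x) = 3x^4 - 5x^2 + 1
f'(x) = 12x^3 + -10x
f''(x) = 36x^2 + -10
f''(0) = -10 < 0, so not convex near x = 0
Therefore, f is not globally convex on R.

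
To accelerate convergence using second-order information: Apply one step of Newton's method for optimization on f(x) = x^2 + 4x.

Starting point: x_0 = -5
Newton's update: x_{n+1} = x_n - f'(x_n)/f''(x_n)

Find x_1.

f(x) = x^2 + 4x
f'(x) = 2x + (4), f''(x) = 2
Newton step: x_1 = x_0 - f'(x_0)/f''(x_0)
f'(-5) = -6
x_1 = -5 - -6/2 = -2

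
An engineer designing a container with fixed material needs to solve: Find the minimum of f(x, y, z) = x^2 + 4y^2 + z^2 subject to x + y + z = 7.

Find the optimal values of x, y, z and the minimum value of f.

Using Lagrange multipliers on f = x^2 + 4y^2 + z^2 with constraint x + y + z = 7:
Conditions: 2*1*x = lambda, 2*4*y = lambda, 2*1*z = lambda
So x = lambda/2, y = lambda/8, z = lambda/2
Substituting into constraint: lambda * (9/8) = 7
lambda = 56/9
x = 28/9, y = 7/9, z = 28/9
Minimum value = 196/9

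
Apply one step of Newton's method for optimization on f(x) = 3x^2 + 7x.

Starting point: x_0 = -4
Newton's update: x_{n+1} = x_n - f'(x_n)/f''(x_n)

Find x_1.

f(x) = 3x^2 + 7x
f'(x) = 6x + (7), f''(x) = 6
Newton step: x_1 = x_0 - f'(x_0)/f''(x_0)
f'(-4) = -17
x_1 = -4 - -17/6 = -7/6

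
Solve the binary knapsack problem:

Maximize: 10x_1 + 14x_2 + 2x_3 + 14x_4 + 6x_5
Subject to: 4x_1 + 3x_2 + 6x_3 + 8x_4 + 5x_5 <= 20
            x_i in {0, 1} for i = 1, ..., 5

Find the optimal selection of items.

Items: item 1 (v=10, w=4), item 2 (v=14, w=3), item 3 (v=2, w=6), item 4 (v=14, w=8), item 5 (v=6, w=5)
Capacity: 20
Checking all 32 subsets (w = total weight, v = total value):
  {}: w = 0, v = 0
  {1}: w = 4, v = 10
  {2}: w = 3, v = 14
  {3}: w = 6, v = 2
  {4}: w = 8, v = 14
  {5}: w = 5, v = 6
  {1, 2}: w = 7, v = 24
  {1, 3}: w = 10, v = 12
  {1, 4}: w = 12, v = 24
  {1, 5}: w = 9, v = 16
  {2, 3}: w = 9, v = 16
  {2, 4}: w = 11, v = 28
  {2, 5}: w = 8, v = 20
  {3, 4}: w = 14, v = 16
  {3, 5}: w = 11, v = 8
  {4, 5}: w = 13, v = 20
  {1, 2, 3}: w = 13, v = 26
  {1, 2, 4}: w = 15, v = 38
  {1, 2, 5}: w = 12, v = 30
  {1, 3, 4}: w = 18, v = 26
  {1, 3, 5}: w = 15, v = 18
  {1, 4, 5}: w = 17, v = 30
  {2, 3, 4}: w = 17, v = 30
  {2, 3, 5}: w = 14, v = 22
  {2, 4, 5}: w = 16, v = 34
  {3, 4, 5}: w = 19, v = 22
  {1, 2, 3, 4}: w = 21 > 20, infeasible
  {1, 2, 3, 5}: w = 18, v = 32
  {1, 2, 4, 5}: w = 20, v = 44
  {1, 3, 4, 5}: w = 23 > 20, infeasible
  {2, 3, 4, 5}: w = 22 > 20, infeasible
  {1, 2, 3, 4, 5}: w = 26 > 20, infeasible
Best feasible subset: items [1, 2, 4, 5]
Total weight: 20 <= 20, total value: 44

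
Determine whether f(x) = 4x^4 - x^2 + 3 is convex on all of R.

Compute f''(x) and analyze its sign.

f(x) = 4x^4 - x^2 + 3
f'(x) = 16x^3 + -2x
f''(x) = 48x^2 + -2
f''(0) = -2 < 0, so not convex near x = 0
Therefore, f is not globally convex on R.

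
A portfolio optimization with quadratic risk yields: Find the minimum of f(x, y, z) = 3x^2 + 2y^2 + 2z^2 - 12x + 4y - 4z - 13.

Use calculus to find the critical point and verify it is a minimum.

f(x,y,z) = 3x^2 + 2y^2 + 2z^2 - 12x + 4y - 4z - 13
df/dx = 6x + (-12) = 0 => x = 2
df/dy = 4y + (4) = 0 => y = -1
df/dz = 4z + (-4) = 0 => z = 1
f(2,-1,1) = 3*(2)^2 + 2*(-1)^2 + 2*(1)^2 + -12*(2) + 4*(-1) + -4*(1) + -13 = -29
Hessian is diagonal with entries 6, 4, 4 > 0, confirmed minimum.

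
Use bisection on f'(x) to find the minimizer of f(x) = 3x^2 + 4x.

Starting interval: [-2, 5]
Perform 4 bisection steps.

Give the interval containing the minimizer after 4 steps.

Finding critical point of f(x) = 3x^2 + 4x using bisection on f'(x) = 6x + 4.
f'(x) = 0 when x = -2/3.
Starting interval: [-2, 5]
Step 1: mid = 3/2, f'(mid) = 13, new interval = [-2, 3/2]
Step 2: mid = -1/4, f'(mid) = 5/2, new interval = [-2, -1/4]
Step 3: mid = -9/8, f'(mid) = -11/4, new interval = [-9/8, -1/4]
Step 4: mid = -11/16, f'(mid) = -1/8, new interval = [-11/16, -1/4]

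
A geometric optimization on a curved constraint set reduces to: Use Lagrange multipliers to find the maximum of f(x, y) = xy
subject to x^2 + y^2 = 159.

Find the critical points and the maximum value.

Lagrange conditions: y = 2*lambda*x and x = 2*lambda*y
If x = 0 then y = 0, violating the constraint, so x, y != 0.
Dividing: y/x = x/y => x^2 = y^2 => y = x or y = -x
Constraint: 2x^2 = 159 => x^2 = 159/2 => x = +/-sqrt(159/2)
Critical points: (sqrt(159/2), sqrt(159/2)), (-sqrt(159/2), -sqrt(159/2)), (sqrt(159/2), -sqrt(159/2)), (-sqrt(159/2), sqrt(159/2))
  y = x:  xy = x^2 = 159/2  at (sqrt(159/2), sqrt(159/2)) and (-sqrt(159/2), -sqrt(159/2))
  y = -x: xy = -x^2 = -159/2 at (sqrt(159/2), -sqrt(159/2)) and (-sqrt(159/2), sqrt(159/2))
Maximum xy = 159/2 at (sqrt(159/2), sqrt(159/2)) and (-sqrt(159/2), -sqrt(159/2))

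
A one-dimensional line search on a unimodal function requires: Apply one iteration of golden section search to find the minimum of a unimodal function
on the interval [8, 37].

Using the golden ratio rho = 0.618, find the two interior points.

Golden section search on [8, 37].
Golden ratio rho = 0.618 (approx).
Interior points:
  x_1 = 8 + (1-0.618)*29 = 19.0780
  x_2 = 8 + 0.618*29 = 25.9220
Compare f(x_1) and f(x_2) to determine which subinterval to keep.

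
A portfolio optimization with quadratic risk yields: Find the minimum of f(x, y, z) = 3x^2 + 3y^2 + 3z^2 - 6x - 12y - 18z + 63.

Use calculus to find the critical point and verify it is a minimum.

f(x,y,z) = 3x^2 + 3y^2 + 3z^2 - 6x - 12y - 18z + 63
df/dx = 6x + (-6) = 0 => x = 1
df/dy = 6y + (-12) = 0 => y = 2
df/dz = 6z + (-18) = 0 => z = 3
f(1,2,3) = 3*(1)^2 + 3*(2)^2 + 3*(3)^2 + -6*(1) + -12*(2) + -18*(3) + 63 = 21
Hessian is diagonal with entries 6, 6, 6 > 0, confirmed minimum.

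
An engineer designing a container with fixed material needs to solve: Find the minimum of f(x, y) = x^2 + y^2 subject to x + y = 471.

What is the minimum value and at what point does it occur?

Substitute y = 471 - x into f(x,y) = x^2 + y^2:
g(x) = x^2 + (471 - x)^2 = 2x^2 - 942x + 221841
g'(x) = 4x - 942 = 0  =>  x = 471/2
y = 471 - 471/2 = 471/2
Minimum value = (471/2)^2 + (471/2)^2 = 221841/2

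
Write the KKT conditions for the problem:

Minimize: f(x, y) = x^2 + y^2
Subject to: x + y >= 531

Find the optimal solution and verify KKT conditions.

KKT conditions for min x^2 + y^2 s.t. x + y >= 531:
Stationarity: 2x = mu, 2y = mu
So x = y = mu/2.
Complementary slackness: mu*(x + y - 531) = 0
Primal feasibility: x + y >= 531; dual feasibility: mu >= 0
If mu = 0 then x = y = 0, but 0 + 0 < 531 is infeasible, so the constraint is active.
Constraint active: x + y = 2*(mu/2) = 531 => mu = 531
x = y = 531/2, f = 281961/2
Verify: stationarity 2*(531/2) = 531 = mu; primal 531/2 + 531/2 = 531 >= 531; dual mu = 531 >= 0; complementary slackness 531*(531 - 531) = 0. All KKT conditions hold.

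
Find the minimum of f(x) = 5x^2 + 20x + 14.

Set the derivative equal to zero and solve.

f(x) = 5x^2 + 20x + 14
f'(x) = 10x + (20) = 0
x = -20/10 = -2
f(-2) = -6
Since f''(x) = 10 > 0, this is a minimum.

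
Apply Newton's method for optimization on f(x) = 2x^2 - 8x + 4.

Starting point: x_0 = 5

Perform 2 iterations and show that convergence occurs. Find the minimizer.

f(x) = 2x^2 - 8x + 4, f'(x) = 4x + (-8), f''(x) = 4
Step 1: f'(5) = 12, x_1 = 5 - 12/4 = 2
Step 2: f'(2) = 0, x_2 = 2 (converged)
Newton's method converges in 1 step for quadratics.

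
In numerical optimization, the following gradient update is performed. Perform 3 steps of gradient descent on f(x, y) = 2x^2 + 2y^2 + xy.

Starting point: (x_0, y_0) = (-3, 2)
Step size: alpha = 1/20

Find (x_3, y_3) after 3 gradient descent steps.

f(x,y) = 2x^2 + 2y^2 + xy
grad_x = 4x + 1y, grad_y = 4y + 1x
Step 1: grad = (-10, 5), (-5/2, 7/4)
Step 2: grad = (-33/4, 9/2), (-167/80, 61/40)
Step 3: grad = (-273/40, 321/80), (-1397/800, 2119/1600)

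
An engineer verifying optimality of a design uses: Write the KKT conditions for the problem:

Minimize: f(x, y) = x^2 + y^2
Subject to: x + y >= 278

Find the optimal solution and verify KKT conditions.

KKT conditions for min x^2 + y^2 s.t. x + y >= 278:
Stationarity: 2x = mu, 2y = mu
So x = y = mu/2.
Complementary slackness: mu*(x + y - 278) = 0
Primal feasibility: x + y >= 278; dual feasibility: mu >= 0
If mu = 0 then x = y = 0, but 0 + 0 < 278 is infeasible, so the constraint is active.
Constraint active: x + y = 2*(mu/2) = 278 => mu = 278
x = y = 139, f = 38642
Verify: stationarity 2*139 = 278 = mu; primal 139 + 139 = 278 >= 278; dual mu = 278 >= 0; complementary slackness 278*(278 - 278) = 0. All KKT conditions hold.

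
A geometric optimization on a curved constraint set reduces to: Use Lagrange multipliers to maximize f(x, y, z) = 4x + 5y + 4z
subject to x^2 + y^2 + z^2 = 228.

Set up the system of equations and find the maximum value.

Lagrange conditions: 4 = 2*lambda*x, 5 = 2*lambda*y, 4 = 2*lambda*z
So x:4 = y:5 = z:4, i.e. x = 4t, y = 5t, z = 4t
Constraint: t^2*(4^2 + 5^2 + 4^2) = 228
  t^2 * 57 = 228  =>  t = sqrt(4)
Maximum = 4*4t + 5*5t + 4*4t = 57*sqrt(4) = 114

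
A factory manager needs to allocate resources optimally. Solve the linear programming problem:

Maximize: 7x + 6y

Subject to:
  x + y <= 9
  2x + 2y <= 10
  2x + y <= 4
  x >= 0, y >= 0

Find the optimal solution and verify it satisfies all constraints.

Feasible vertices: (0, 0), (0, 4), (2, 0)
Objective 7x + 6y at each vertex:
  (0, 0): 0
  (0, 4): 24
  (2, 0): 14
Maximum is 24 at (0, 4).
Verify constraints at (x, y) = (0, 4):
  1*0 + 1*4 = 4 <= 9
  2*0 + 2*4 = 8 <= 10
  2*0 + 1*4 = 4 <= 4 (active)
  x = 0 >= 0, y = 4 >= 0. All constraints satisfied.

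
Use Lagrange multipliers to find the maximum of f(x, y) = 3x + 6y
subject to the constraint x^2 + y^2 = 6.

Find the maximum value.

Set up Lagrange conditions: grad f = lambda * grad g
  3 = 2*lambda*x
  6 = 2*lambda*y
From these: x/y = 3/6, so x = 3t, y = 6t for some t.
Substitute into constraint: (3t)^2 + (6t)^2 = 6
  t^2 * 45 = 6
  t = sqrt(6/45)
Maximum = 3*x + 6*y = (3^2 + 6^2)*t = 45 * sqrt(6/45) = sqrt(270)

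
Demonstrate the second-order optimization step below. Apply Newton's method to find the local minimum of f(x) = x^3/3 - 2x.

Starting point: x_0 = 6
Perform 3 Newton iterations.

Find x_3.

f(x) = x^3/3 - 2x
f'(x) = x^2 - 2, f''(x) = 2x
Newton update: x_{n+1} = x_n - (x_n^2 - 2)/(2*x_n)
Step 1: x_0 = 6, f'=34, f''=12, x_1 = 19/6
Step 2: x_1 = 19/6, f'=289/36, f''=19/3, x_2 = 433/228
Step 3: x_2 = 433/228, f'=83521/51984, f''=433/114, x_3 = 291457/197448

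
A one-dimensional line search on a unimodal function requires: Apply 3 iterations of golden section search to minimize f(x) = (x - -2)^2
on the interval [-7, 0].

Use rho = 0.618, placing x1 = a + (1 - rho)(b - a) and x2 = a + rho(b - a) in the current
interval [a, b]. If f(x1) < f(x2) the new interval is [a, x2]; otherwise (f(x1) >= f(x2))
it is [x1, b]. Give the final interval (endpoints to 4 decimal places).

Golden section search for min of f(x) = (x - -2)^2 on [-7, 0].
Each step: x1 = a + (1 - rho)(b - a), x2 = a + rho(b - a); if f(x1) < f(x2) keep [a, x2], otherwise keep [x1, b].
Step 1: [-7.0000, 0.0000], x1=-4.3260 (f=5.4103), x2=-2.6740 (f=0.4543); f(x1) > f(x2) => keep [-4.3260, 0.0000]
Step 2: [-4.3260, 0.0000], x1=-2.6735 (f=0.4536), x2=-1.6525 (f=0.1207); f(x1) > f(x2) => keep [-2.6735, 0.0000]
Step 3: [-2.6735, 0.0000], x1=-1.6522 (f=0.1210), x2=-1.0213 (f=0.9579); f(x1) < f(x2) => keep [-2.6735, -1.0213]
Final interval: [-2.6735, -1.0213]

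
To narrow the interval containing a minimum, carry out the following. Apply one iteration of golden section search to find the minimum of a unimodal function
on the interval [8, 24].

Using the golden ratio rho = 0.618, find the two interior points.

Golden section search on [8, 24].
Golden ratio rho = 0.618 (approx).
Interior points:
  x_1 = 8 + (1-0.618)*16 = 14.1120
  x_2 = 8 + 0.618*16 = 17.8880
Compare f(x_1) and f(x_2) to determine which subinterval to keep.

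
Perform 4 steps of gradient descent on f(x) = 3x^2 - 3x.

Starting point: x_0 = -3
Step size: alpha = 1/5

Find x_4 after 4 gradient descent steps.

f(x) = 3x^2 - 3x, f'(x) = 6x + (-3)
Step 1: f'(-3) = -21, x_1 = -3 - 1/5 * -21 = 6/5
Step 2: f'(6/5) = 21/5, x_2 = 6/5 - 1/5 * 21/5 = 9/25
Step 3: f'(9/25) = -21/25, x_3 = 9/25 - 1/5 * -21/25 = 66/125
Step 4: f'(66/125) = 21/125, x_4 = 66/125 - 1/5 * 21/125 = 309/625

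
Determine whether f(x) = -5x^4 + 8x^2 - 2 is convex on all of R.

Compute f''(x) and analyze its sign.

f(x) = -5x^4 + 8x^2 - 2
f'(x) = -20x^3 + 16x
f''(x) = -60x^2 + 16
f''(x) = -60x^2 + 16 -> -inf as |x| -> inf
Therefore, f is not globally convex on R.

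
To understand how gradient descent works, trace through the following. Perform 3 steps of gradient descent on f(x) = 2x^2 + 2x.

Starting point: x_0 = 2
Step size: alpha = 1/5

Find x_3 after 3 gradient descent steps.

f(x) = 2x^2 + 2x, f'(x) = 4x + (2)
Step 1: f'(2) = 10, x_1 = 2 - 1/5 * 10 = 0
Step 2: f'(0) = 2, x_2 = 0 - 1/5 * 2 = -2/5
Step 3: f'(-2/5) = 2/5, x_3 = -2/5 - 1/5 * 2/5 = -12/25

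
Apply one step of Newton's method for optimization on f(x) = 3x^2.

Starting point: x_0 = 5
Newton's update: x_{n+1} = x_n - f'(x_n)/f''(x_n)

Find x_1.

f(x) = 3x^2
f'(x) = 6x + (0), f''(x) = 6
Newton step: x_1 = x_0 - f'(x_0)/f''(x_0)
f'(5) = 30
x_1 = 5 - 30/6 = 0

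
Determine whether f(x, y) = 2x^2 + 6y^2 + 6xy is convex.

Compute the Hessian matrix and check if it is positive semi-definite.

f(x,y) = 2x^2 + 6y^2 + 6xy
Hessian H = [[4, 6], [6, 12]]
trace(H) = 16, det(H) = 12
Eigenvalues: (16 +/- sqrt(208)) / 2 = 15.21, 0.7889
Since both eigenvalues > 0, f is convex.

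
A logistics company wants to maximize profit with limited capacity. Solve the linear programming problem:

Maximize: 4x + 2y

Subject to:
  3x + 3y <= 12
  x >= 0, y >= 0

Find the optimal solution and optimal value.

The feasible region has vertices at [(0, 0), (4, 0), (0, 4)].
Checking objective 4x + 2y at each vertex:
  (0, 0): 4*0 + 2*0 = 0
  (4, 0): 4*4 + 2*0 = 16
  (0, 4): 4*0 + 2*4 = 8
Maximum is 16 at (4, 0).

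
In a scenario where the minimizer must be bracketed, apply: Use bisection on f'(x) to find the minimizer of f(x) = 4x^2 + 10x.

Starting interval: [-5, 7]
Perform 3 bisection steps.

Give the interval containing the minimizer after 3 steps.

Finding critical point of f(x) = 4x^2 + 10x using bisection on f'(x) = 8x + 10.
f'(x) = 0 when x = -5/4.
Starting interval: [-5, 7]
Step 1: mid = 1, f'(mid) = 18, new interval = [-5, 1]
Step 2: mid = -2, f'(mid) = -6, new interval = [-2, 1]
Step 3: mid = -1/2, f'(mid) = 6, new interval = [-2, -1/2]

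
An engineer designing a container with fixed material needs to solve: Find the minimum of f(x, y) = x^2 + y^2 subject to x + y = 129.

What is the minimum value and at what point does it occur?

Substitute y = 129 - x into f(x,y) = x^2 + y^2:
g(x) = x^2 + (129 - x)^2 = 2x^2 - 258x + 16641
g'(x) = 4x - 258 = 0  =>  x = 129/2
y = 129 - 129/2 = 129/2
Minimum value = (129/2)^2 + (129/2)^2 = 16641/2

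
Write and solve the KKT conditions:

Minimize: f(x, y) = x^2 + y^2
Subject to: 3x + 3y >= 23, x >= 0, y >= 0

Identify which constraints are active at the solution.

KKT conditions for min x^2 + y^2 s.t. 3x + 3y >= 23, x >= 0, y >= 0:
Stationarity: 2x = mu*3 + mu_x, 2y = mu*3 + mu_y, with mu, mu_x, mu_y >= 0
Complementary slackness: mu*(3x + 3y - 23) = 0, mu_x*x = 0, mu_y*y = 0
(0, 0) is infeasible (3*0 + 3*0 < 23), so if mu = 0 stationarity would force x = mu_x/2 >= 0, y = mu_y/2 >= 0 with mu_x*x = mu_y*y = 0, i.e. x = y = 0: contradiction. Hence mu > 0 and 3x + 3y = 23 is active.
Try x > 0, y > 0 (so mu_x = mu_y = 0): x = 3*mu/2, y = 3*mu/2
Substitute: 3*(3*mu/2) + 3*(3*mu/2) = 23
  mu*18/2 = 23 => mu = 23/9
x* = 23/6 > 0, y* = 23/6 > 0, consistent with mu_x = mu_y = 0.
f is convex and the constraints are linear, so this KKT point is the global minimum.
f* = 529/18
Active constraints: 3x + 3y >= 23 (holds with equality, mu = 23/9 > 0); x >= 0 and y >= 0 are inactive (mu_x = mu_y = 0).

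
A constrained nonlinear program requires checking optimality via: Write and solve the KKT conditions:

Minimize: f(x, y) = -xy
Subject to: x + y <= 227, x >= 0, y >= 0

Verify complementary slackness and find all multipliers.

Problem: min -xy s.t. x + y <= 227 (multiplier lambda), x >= 0 (mu_x), y >= 0 (mu_y)
KKT stationarity: -y + lambda - mu_x = 0, -x + lambda - mu_y = 0, with lambda, mu_x, mu_y >= 0
Complementary slackness: lambda*(x + y - 227) = 0, mu_x*x = 0, mu_y*y = 0
If lambda = 0: y = -mu_x <= 0 and x = -mu_y <= 0 force x = y = 0 with f = 0; but x = y = 227/2 is feasible with f = -51529/4 < 0, so this is not the minimum. Hence lambda > 0 and x + y = 227.
Try x > 0, y > 0 (so mu_x = mu_y = 0): y = lambda, x = lambda => x = y = lambda
x + y = 227 => 2*lambda = 227 => lambda = 227/2
x* = y* = 227/2 > 0, consistent with mu_x = mu_y = 0.
(Any feasible point with x = 0 or y = 0 has f = 0 > -51529/4, so the minimum is not on those boundaries.)
min(-xy) = -51529/4 (i.e. max xy = 51529/4)
Multipliers: lambda = 227/2, mu_x = 0, mu_y = 0
Complementary slackness: lambda*(x + y - 227) = 227/2*(227/2 + 227/2 - 227) = 0, mu_x*x = 0*227/2 = 0, mu_y*y = 0*227/2 = 0. Satisfied.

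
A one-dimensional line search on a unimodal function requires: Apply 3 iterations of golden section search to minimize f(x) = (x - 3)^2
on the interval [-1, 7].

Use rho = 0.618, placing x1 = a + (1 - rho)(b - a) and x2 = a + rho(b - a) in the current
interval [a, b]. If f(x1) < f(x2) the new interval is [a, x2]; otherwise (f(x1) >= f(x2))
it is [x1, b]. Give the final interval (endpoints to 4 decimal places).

Golden section search for min of f(x) = (x - 3)^2 on [-1, 7].
Each step: x1 = a + (1 - rho)(b - a), x2 = a + rho(b - a); if f(x1) < f(x2) keep [a, x2], otherwise keep [x1, b].
Step 1: [-1.0000, 7.0000], x1=2.0560 (f=0.8911), x2=3.9440 (f=0.8911); f(x1) = f(x2) (tie, not '<') => keep [2.0560, 7.0000]
Step 2: [2.0560, 7.0000], x1=3.9446 (f=0.8923), x2=5.1114 (f=4.4580); f(x1) < f(x2) => keep [2.0560, 5.1114]
Step 3: [2.0560, 5.1114], x1=3.2232 (f=0.0498), x2=3.9442 (f=0.8916); f(x1) < f(x2) => keep [2.0560, 3.9442]
Final interval: [2.0560, 3.9442]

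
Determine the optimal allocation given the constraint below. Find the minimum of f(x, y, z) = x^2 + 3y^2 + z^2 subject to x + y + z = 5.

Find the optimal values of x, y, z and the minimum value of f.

Using Lagrange multipliers on f = x^2 + 3y^2 + z^2 with constraint x + y + z = 5:
Conditions: 2*1*x = lambda, 2*3*y = lambda, 2*1*z = lambda
So x = lambda/2, y = lambda/6, z = lambda/2
Substituting into constraint: lambda * (7/6) = 5
lambda = 30/7
x = 15/7, y = 5/7, z = 15/7
Minimum value = 75/7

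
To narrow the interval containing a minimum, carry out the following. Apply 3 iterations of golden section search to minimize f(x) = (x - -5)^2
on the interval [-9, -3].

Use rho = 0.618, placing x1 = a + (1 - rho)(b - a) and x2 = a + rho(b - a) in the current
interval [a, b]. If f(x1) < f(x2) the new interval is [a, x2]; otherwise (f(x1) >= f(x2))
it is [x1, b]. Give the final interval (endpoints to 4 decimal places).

Golden section search for min of f(x) = (x - -5)^2 on [-9, -3].
Each step: x1 = a + (1 - rho)(b - a), x2 = a + rho(b - a); if f(x1) < f(x2) keep [a, x2], otherwise keep [x1, b].
Step 1: [-9.0000, -3.0000], x1=-6.7080 (f=2.9173), x2=-5.2920 (f=0.0853); f(x1) > f(x2) => keep [-6.7080, -3.0000]
Step 2: [-6.7080, -3.0000], x1=-5.2915 (f=0.0850), x2=-4.4165 (f=0.3405); f(x1) < f(x2) => keep [-6.7080, -4.4165]
Step 3: [-6.7080, -4.4165], x1=-5.8326 (f=0.6933), x2=-5.2918 (f=0.0852); f(x1) > f(x2) => keep [-5.8326, -4.4165]
Final interval: [-5.8326, -4.4165]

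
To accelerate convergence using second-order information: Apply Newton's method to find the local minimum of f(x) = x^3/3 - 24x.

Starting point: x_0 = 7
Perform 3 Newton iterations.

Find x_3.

f(x) = x^3/3 - 24x
f'(x) = x^2 - 24, f''(x) = 2x
Newton update: x_{n+1} = x_n - (x_n^2 - 24)/(2*x_n)
Step 1: x_0 = 7, f'=25, f''=14, x_1 = 73/14
Step 2: x_1 = 73/14, f'=625/196, f''=73/7, x_2 = 10033/2044
Step 3: x_2 = 10033/2044, f'=390625/4177936, f''=10033/1022, x_3 = 200931553/41014904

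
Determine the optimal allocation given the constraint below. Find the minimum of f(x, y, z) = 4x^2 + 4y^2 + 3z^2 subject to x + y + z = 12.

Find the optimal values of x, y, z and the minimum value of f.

Using Lagrange multipliers on f = 4x^2 + 4y^2 + 3z^2 with constraint x + y + z = 12:
Conditions: 2*4*x = lambda, 2*4*y = lambda, 2*3*z = lambda
So x = lambda/8, y = lambda/8, z = lambda/6
Substituting into constraint: lambda * (5/12) = 12
lambda = 144/5
x = 18/5, y = 18/5, z = 24/5
Minimum value = 864/5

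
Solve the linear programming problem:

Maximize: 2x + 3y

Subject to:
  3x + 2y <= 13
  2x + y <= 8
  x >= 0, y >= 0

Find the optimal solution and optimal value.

Feasible vertices: (0, 0), (0, 13/2), (3, 2), (4, 0)
Objective 2x + 3y at each:
  (0, 0): 0
  (0, 13/2): 39/2
  (3, 2): 12
  (4, 0): 8
Maximum is 39/2 at (0, 13/2).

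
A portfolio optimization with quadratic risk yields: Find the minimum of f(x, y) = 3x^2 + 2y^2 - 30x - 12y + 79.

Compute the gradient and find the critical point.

f(x,y) = 3x^2 + 2y^2 - 30x - 12y + 79
df/dx = 6x + (-30) = 0  =>  x = 5
df/dy = 4y + (-12) = 0  =>  y = 3
f(5, 3) = 3*(5)^2 + 2*(3)^2 + -30*(5) + -12*(3) + 79 = -14
Hessian is diagonal with entries 6, 4 > 0, so this is a minimum.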